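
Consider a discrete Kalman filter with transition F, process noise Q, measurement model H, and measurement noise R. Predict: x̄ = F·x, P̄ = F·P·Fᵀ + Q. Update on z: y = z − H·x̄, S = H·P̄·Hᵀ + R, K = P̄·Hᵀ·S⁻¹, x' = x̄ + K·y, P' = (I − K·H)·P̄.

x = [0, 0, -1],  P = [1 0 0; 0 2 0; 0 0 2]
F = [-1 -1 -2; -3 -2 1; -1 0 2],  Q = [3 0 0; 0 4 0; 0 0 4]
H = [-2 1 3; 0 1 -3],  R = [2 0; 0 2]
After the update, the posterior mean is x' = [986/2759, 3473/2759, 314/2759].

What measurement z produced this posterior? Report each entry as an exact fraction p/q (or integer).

z = [1, 1]

x̄ = F·x = [2, -1, -2]
P̄ = F·P·Fᵀ + Q = [14 3 -7; 3 23 7; -7 7 13]
S = H·P̄·Hᵀ + R = [312 -142; -142 100]
K = P̄·Hᵀ·S⁻¹ = [-298/2759 239/2759; 1021/2759 1505/2759; 364/2759 -366/2759]
x' − x̄ = [-4532/2759, 6232/2759, 5832/2759] = K·y
y = (KᵀK)⁻¹·Kᵀ·(x' − x̄) = [12, -4]
z = y + H·x̄ = [12, -4] + [-11, 5] = [1, 1]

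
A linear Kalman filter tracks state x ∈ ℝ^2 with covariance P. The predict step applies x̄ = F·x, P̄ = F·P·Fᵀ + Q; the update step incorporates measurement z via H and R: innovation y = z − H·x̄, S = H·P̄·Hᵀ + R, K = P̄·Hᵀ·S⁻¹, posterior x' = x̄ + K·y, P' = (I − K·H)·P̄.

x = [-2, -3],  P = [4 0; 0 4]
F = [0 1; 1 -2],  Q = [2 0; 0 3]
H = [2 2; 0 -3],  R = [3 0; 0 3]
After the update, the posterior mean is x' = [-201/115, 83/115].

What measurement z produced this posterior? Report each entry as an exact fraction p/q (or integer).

z = [-2, -2]

x̄ = F·x = [-3, 4]
P̄ = F·P·Fᵀ + Q = [6 -8; -8 23]
S = H·P̄·Hᵀ + R = [55 -90; -90 210]
K = P̄·Hᵀ·S⁻¹ = [44/115 32/115; 3/115 -73/230]
x' − x̄ = [144/115, -377/115] = K·y
y = (KᵀK)⁻¹·Kᵀ·(x' − x̄) = [-4, 10]
z = y + H·x̄ = [-4, 10] + [2, -12] = [-2, -2]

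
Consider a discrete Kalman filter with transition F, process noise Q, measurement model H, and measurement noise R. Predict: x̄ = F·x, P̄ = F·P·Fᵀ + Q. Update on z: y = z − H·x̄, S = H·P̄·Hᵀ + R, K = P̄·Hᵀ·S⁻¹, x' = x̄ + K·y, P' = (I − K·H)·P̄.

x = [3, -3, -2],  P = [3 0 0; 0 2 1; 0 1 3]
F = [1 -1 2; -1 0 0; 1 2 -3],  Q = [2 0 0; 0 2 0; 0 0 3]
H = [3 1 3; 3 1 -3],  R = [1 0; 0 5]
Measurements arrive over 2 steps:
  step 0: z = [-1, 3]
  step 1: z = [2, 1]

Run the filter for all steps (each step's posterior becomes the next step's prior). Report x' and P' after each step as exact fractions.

step 0: x̄ = F·x = [2, -3, 3]
step 0: P̄ = F·P·Fᵀ + Q = [15 -3 -12; -3 5 -3; -12 -3 29]
step 0: y = z − H·x̄ = [-13, 9]
step 0: S = H·P̄·Hᵀ + R = [150 -139; -139 622]
step 0: K = P̄·Hᵀ·S⁻¹ = [14574/73979 12534/73979; -7391/73979 -1057/73979; 12342/73979 -12228/73979]
step 0: x' = x̄ + K·y = [71302/73979, -135367/73979, -48561/73979]
step 0: P' = (I − K·H)·P̄ = [44589/73979 -95145/73979 -8016/73979; -95145/73979 279097/73979 -351/73979; -8016/73979 -351/73979 12247/73979]
step 1: x̄ = F·x = [109547/73979, -71302/73979, -53749/73979]
step 1: P̄ = F·P·Fᵀ + Q = [680262/73979 -123702/73979 -676673/73979; -123702/73979 192547/73979 121653/73979; -676673/73979 121653/73979 1164865/73979]
step 1: y = z − H·x̄ = [51866/73979, -11883/2551]
step 1: S = H·P̄·Hᵀ + R = [4680261/73979 -169348/2551; -169348/2551 961261/2551]
step 1: K = P̄·Hᵀ·S⁻¹ = [219472359/1437580855 242215197/1437580855; 34157336/1437580855 -22011362/1437580855; 239043291/1437580855 -236515107/1437580855]
step 1: x' = x̄ + K·y = [230867600/287516171, -251816100/287516171, 44970728/287516171]
step 1: P' = (I − K·H)·P̄ = [630846696/1437580855 -1177265916/1437580855 -165267271/1437580855; -1177265916/1437580855 3493848011/1437580855 24035691/1437580855; -165267271/1437580855 24035691/1437580855 236936471/1437580855]

step 0: x' = [71302/73979, -135367/73979, -48561/73979], P' = [44589/73979 -95145/73979 -8016/73979; -95145/73979 279097/73979 -351/73979; -8016/73979 -351/73979 12247/73979]
step 1: x' = [230867600/287516171, -251816100/287516171, 44970728/287516171], P' = [630846696/1437580855 -1177265916/1437580855 -165267271/1437580855; -1177265916/1437580855 3493848011/1437580855 24035691/1437580855; -165267271/1437580855 24035691/1437580855 236936471/1437580855]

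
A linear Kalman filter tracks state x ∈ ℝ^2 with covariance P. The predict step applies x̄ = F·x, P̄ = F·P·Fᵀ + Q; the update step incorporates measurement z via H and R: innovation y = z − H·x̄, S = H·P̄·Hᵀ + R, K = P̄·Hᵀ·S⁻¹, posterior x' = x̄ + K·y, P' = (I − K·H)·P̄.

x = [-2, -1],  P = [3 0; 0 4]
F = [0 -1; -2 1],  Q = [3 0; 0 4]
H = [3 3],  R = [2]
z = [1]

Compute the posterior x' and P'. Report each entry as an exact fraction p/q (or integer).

x̄ = F·x = [1, 3]
P̄ = F·P·Fᵀ + Q = [7 -4; -4 20]
y = z − H·x̄ = [-11]
S = H·P̄·Hᵀ + R = [173]
K = P̄·Hᵀ·S⁻¹ = [9/173; 48/173]
x' = x̄ + K·y = [74/173, -9/173]
P' = (I − K·H)·P̄ = [1130/173 -1124/173; -1124/173 1156/173]

x' = [74/173, -9/173]
P' = [1130/173 -1124/173; -1124/173 1156/173]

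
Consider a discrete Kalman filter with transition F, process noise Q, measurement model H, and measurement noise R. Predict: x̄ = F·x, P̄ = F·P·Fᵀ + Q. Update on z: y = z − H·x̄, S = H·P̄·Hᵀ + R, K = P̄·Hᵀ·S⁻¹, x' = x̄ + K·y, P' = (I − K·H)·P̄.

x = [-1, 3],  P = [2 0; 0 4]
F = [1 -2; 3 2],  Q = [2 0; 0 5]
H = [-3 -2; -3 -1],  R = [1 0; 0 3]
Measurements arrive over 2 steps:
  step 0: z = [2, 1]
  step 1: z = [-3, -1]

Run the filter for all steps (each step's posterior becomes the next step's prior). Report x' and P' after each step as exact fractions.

step 0: x̄ = F·x = [-7, 3]
step 0: P̄ = F·P·Fᵀ + Q = [20 -10; -10 39]
step 0: y = z − H·x̄ = [-13, -17]
step 0: S = H·P̄·Hᵀ + R = [217 168; 168 162]
step 0: K = P̄·Hᵀ·S⁻¹ = [64/231 -59/99; -348/385 97/110]
step 0: x' = x̄ + K·y = [-326/693, -37/154]
step 0: P' = (I − K·H)·P̄ = [890/693 -159/77; -159/77 2733/770]
step 1: x̄ = F·x = [1/99, -437/231]
step 1: P̄ = F·P·Fᵀ + Q = [12742/495 -344/165; -344/165 2301/385]
step 1: y = z − H·x̄ = [-520/77, -661/231]
step 1: S = H·P̄·Hᵀ + R = [89151/385 86572/385; 86572/385 87834/385]
step 1: K = P̄·Hᵀ·S⁻¹ = [132442/1308225 -187137/436075; -10492/17443 20725/34886]
step 1: x' = x̄ + K·y = [2175788/3924675, 49229/104658]
step 1: P' = (I − K·H)·P̄ = [3500908/3924675 -72667/52329; -72667/52329 83159/34886]

step 0: x' = [-326/693, -37/154], P' = [890/693 -159/77; -159/77 2733/770]
step 1: x' = [2175788/3924675, 49229/104658], P' = [3500908/3924675 -72667/52329; -72667/52329 83159/34886]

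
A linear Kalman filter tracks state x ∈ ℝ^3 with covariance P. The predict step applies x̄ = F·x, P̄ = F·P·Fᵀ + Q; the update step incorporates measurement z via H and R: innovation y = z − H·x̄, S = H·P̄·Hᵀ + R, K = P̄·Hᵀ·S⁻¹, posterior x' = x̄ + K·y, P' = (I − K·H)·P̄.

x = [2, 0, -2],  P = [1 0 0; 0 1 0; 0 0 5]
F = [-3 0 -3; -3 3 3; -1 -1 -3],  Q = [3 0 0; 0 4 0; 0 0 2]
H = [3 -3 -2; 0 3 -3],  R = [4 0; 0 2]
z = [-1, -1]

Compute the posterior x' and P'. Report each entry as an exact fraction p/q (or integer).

x' = [-50169/8368, -29499/8368, -26499/8368]
P' = [35985/2092 10575/1046 42177/4184; 10575/1046 12823/2092 25185/4184; 42177/4184 25185/4184 12821/2092]

x̄ = F·x = [0, -12, 4]
P̄ = F·P·Fᵀ + Q = [57 -36 48; -36 67 -45; 48 -45 49]
y = z − H·x̄ = [-29, 47]
S = H·P̄·Hᵀ + R = [848 -1200; -1200 1856]
K = P̄·Hᵀ·S⁻¹ = [291/1046 369/8368; -51/2092 1383/8368; -77/4184 -1371/8368]
x' = x̄ + K·y = [-50169/8368, -29499/8368, -26499/8368]
P' = (I − K·H)·P̄ = [35985/2092 10575/1046 42177/4184; 10575/1046 12823/2092 25185/4184; 42177/4184 25185/4184 12821/2092]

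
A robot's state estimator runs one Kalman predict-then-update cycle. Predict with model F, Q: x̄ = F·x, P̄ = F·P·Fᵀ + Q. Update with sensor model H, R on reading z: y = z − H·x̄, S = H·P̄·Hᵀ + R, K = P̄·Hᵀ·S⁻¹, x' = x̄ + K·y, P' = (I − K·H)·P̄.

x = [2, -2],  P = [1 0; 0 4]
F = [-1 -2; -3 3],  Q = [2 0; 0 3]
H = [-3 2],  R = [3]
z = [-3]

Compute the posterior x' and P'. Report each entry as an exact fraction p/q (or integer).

x' = [-479/206, -1041/206]
P' = [647/206 921/206; 921/206 1461/206]

x̄ = F·x = [2, -12]
P̄ = F·P·Fᵀ + Q = [19 -21; -21 48]
y = z − H·x̄ = [27]
S = H·P̄·Hᵀ + R = [618]
K = P̄·Hᵀ·S⁻¹ = [-33/206; 53/206]
x' = x̄ + K·y = [-479/206, -1041/206]
P' = (I − K·H)·P̄ = [647/206 921/206; 921/206 1461/206]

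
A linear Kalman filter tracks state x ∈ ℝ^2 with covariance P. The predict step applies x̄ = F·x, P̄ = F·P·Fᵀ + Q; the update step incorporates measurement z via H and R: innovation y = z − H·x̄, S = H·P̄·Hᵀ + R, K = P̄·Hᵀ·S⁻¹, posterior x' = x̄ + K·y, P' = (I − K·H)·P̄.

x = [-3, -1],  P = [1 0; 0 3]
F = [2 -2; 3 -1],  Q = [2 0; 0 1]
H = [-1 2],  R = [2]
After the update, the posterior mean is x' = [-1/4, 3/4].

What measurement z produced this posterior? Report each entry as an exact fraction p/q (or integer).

x̄ = F·x = [-4, -8]
P̄ = F·P·Fᵀ + Q = [18 12; 12 13]
S = H·P̄·Hᵀ + R = [24]
K = P̄·Hᵀ·S⁻¹ = [1/4; 7/12]
x' − x̄ = [15/4, 35/4] = K·y
y = (KᵀK)⁻¹·Kᵀ·(x' − x̄) = [15]
z = y + H·x̄ = [15] + [-12] = [3]

z = [3]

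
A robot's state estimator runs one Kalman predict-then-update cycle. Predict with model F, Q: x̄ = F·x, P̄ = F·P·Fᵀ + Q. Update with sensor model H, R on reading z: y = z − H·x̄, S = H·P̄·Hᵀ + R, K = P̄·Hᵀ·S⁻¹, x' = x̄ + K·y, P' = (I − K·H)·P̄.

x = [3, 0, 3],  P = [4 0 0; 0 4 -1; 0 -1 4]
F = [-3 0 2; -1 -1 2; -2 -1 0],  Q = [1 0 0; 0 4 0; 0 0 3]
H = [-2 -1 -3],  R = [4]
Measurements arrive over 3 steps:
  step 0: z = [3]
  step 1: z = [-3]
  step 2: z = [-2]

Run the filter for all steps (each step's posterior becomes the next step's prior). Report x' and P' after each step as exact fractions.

step 0: x̄ = F·x = [-3, 3, -6]
step 0: P̄ = F·P·Fᵀ + Q = [53 30 26; 30 32 14; 26 14 23]
step 0: y = z − H·x̄ = [-18]
step 0: S = H·P̄·Hᵀ + R = [971]
step 0: K = P̄·Hᵀ·S⁻¹ = [-214/971; -134/971; -135/971]
step 0: x' = x̄ + K·y = [939/971, 5325/971, -3396/971]
step 0: P' = (I − K·H)·P̄ = [5667/971 454/971 -3644/971; 454/971 13116/971 -4496/971; -3644/971 -4496/971 4108/971]
step 1: x̄ = F·x = [-9609/971, -13056/971, -7203/971]
step 1: P̄ = F·P·Fᵀ + Q = [112134/971 72939/971 58932/971; 72939/971 72567/971 49380/971; 58932/971 49380/971 40513/971]
step 1: y = z − H·x̄ = [-56796/971]
step 1: S = H·P̄·Hᵀ + R = [2184824/971]
step 1: K = P̄·Hᵀ·S⁻¹ = [-474003/2184824; -366585/2184824; -288783/2184824]
step 1: x' = x̄ + K·y = [1526133/546206, -1983651/546206, 171069/546206]
step 1: P' = (I − K·H)·P̄ = [20920917/2184824 -14833689/2184824 -8370711/2184824; -14833689/2184824 24883173/2184824 2083515/2184824; -8370711/2184824 2083515/2184824 5271013/2184824]
step 2: x̄ = F·x = [-4236261/546206, 399828/273103, -1068615/546206]
step 2: P̄ = F·P·Fᵀ + Q = [312005661/2184824 51072197/1092412 110340249/2184824; 51072197/1092412 17777211/546206 25769877/1092412; 110340249/2184824 25769877/1092412 55786557/2184824]
step 2: y = z − H·x̄ = [-11971123/546206]
step 2: S = H·P̄·Hᵀ + R = [3871848885/2184824]
step 2: K = P̄·Hᵀ·S⁻¹ = [-1057176463/3871848885; -430016894/3871848885; -146526641/1290616295]
step 2: x' = x̄ + K·y = [-6859267306/3871848885, 15093082687/3871848885, 686401303/1290616295]
step 2: P' = (I − K·H)·P̄ = [41383972684/3871848885 -27057594118/3871848885 -5720182822/1290616295; -27057594118/3871848885 41380069621/3871848885 1606131799/1290616295; -5720182822/1290616295 1606131799/1290616295 3473446803/1290616295]

step 0: x' = [939/971, 5325/971, -3396/971], P' = [5667/971 454/971 -3644/971; 454/971 13116/971 -4496/971; -3644/971 -4496/971 4108/971]
step 1: x' = [1526133/546206, -1983651/546206, 171069/546206], P' = [20920917/2184824 -14833689/2184824 -8370711/2184824; -14833689/2184824 24883173/2184824 2083515/2184824; -8370711/2184824 2083515/2184824 5271013/2184824]
step 2: x' = [-6859267306/3871848885, 15093082687/3871848885, 686401303/1290616295], P' = [41383972684/3871848885 -27057594118/3871848885 -5720182822/1290616295; -27057594118/3871848885 41380069621/3871848885 1606131799/1290616295; -5720182822/1290616295 1606131799/1290616295 3473446803/1290616295]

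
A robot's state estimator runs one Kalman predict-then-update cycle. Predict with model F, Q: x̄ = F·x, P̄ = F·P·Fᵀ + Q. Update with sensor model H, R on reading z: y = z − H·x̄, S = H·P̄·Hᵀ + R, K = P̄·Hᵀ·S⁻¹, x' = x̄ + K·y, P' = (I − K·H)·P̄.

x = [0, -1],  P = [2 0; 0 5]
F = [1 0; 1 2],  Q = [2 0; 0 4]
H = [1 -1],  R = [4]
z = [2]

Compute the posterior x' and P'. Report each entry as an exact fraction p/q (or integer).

x' = [0, -2]
P' = [58/15 18/5; 18/5 34/5]

x̄ = F·x = [0, -2]
P̄ = F·P·Fᵀ + Q = [4 2; 2 26]
y = z − H·x̄ = [0]
S = H·P̄·Hᵀ + R = [30]
K = P̄·Hᵀ·S⁻¹ = [1/15; -4/5]
x' = x̄ + K·y = [0, -2]
P' = (I − K·H)·P̄ = [58/15 18/5; 18/5 34/5]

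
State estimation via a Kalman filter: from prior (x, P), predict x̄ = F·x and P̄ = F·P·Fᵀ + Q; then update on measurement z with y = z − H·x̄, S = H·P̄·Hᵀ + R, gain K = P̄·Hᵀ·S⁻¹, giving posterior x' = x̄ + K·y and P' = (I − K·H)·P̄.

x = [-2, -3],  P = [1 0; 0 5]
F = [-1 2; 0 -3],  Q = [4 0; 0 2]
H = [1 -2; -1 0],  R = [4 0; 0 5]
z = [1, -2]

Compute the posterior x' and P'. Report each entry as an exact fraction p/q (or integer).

x' = [1087/577, 327/577]
P' = [1200/577 430/577; 430/577 683/577]

x̄ = F·x = [-4, 9]
P̄ = F·P·Fᵀ + Q = [25 -30; -30 47]
y = z − H·x̄ = [23, -6]
S = H·P̄·Hᵀ + R = [337 -85; -85 30]
K = P̄·Hᵀ·S⁻¹ = [85/577 -240/577; -234/577 -86/577]
x' = x̄ + K·y = [1087/577, 327/577]
P' = (I − K·H)·P̄ = [1200/577 430/577; 430/577 683/577]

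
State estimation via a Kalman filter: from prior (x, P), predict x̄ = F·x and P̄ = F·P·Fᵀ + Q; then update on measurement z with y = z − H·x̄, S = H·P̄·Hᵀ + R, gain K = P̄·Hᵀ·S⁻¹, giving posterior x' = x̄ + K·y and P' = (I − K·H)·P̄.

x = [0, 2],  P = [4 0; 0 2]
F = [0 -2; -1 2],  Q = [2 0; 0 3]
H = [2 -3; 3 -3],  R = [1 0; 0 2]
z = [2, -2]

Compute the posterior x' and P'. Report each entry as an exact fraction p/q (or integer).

x' = [-3624/1687, -3130/1687]
P' = [2342/1687 1790/1687; 1790/1687 1492/1687]

x̄ = F·x = [-4, 4]
P̄ = F·P·Fᵀ + Q = [10 -8; -8 15]
y = z − H·x̄ = [22, 22]
S = H·P̄·Hᵀ + R = [272 315; 315 371]
K = P̄·Hᵀ·S⁻¹ = [-98/241 828/1687; -128/241 447/1687]
x' = x̄ + K·y = [-3624/1687, -3130/1687]
P' = (I − K·H)·P̄ = [2342/1687 1790/1687; 1790/1687 1492/1687]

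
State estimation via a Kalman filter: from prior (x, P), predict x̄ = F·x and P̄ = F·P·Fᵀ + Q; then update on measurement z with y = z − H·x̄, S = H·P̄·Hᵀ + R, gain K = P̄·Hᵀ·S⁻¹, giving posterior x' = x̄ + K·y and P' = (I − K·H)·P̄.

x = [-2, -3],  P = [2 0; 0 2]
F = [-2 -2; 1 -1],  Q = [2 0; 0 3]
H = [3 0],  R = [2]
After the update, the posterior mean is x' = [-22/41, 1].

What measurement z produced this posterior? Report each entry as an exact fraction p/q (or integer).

z = [-2]

x̄ = F·x = [10, 1]
P̄ = F·P·Fᵀ + Q = [18 0; 0 7]
S = H·P̄·Hᵀ + R = [164]
K = P̄·Hᵀ·S⁻¹ = [27/82; 0]
x' − x̄ = [-432/41, 0] = K·y
y = (KᵀK)⁻¹·Kᵀ·(x' − x̄) = [-32]
z = y + H·x̄ = [-32] + [30] = [-2]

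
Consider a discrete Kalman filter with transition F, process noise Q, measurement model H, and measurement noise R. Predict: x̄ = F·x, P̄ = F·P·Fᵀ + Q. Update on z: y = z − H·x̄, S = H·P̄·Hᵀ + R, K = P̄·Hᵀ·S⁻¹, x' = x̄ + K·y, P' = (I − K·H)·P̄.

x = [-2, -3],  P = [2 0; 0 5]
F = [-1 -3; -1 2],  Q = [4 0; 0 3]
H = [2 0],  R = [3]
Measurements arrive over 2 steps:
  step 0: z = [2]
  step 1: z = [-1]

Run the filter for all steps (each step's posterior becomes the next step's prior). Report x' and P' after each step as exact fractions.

step 0: x̄ = F·x = [11, -4]
step 0: P̄ = F·P·Fᵀ + Q = [51 -28; -28 25]
step 0: y = z − H·x̄ = [-20]
step 0: S = H·P̄·Hᵀ + R = [207]
step 0: K = P̄·Hᵀ·S⁻¹ = [34/69; -56/207]
step 0: x' = x̄ + K·y = [79/69, 292/207]
step 0: P' = (I − K·H)·P̄ = [17/23 -28/69; -28/69 2039/207]
step 1: x̄ = F·x = [-371/69, 347/207]
step 1: P̄ = F·P·Fᵀ + Q = [2092/23 -4055/69; -4055/69 9266/207]
step 1: y = z − H·x̄ = [673/69]
step 1: S = H·P̄·Hᵀ + R = [8437/23]
step 1: K = P̄·Hᵀ·S⁻¹ = [4184/8437; -8110/25311]
step 1: x' = x̄ + K·y = [-4555/8437, -110017/75933]
step 1: P' = (I − K·H)·P̄ = [6276/8437 -4055/8437; -4055/8437 539354/75933]

step 0: x' = [79/69, 292/207], P' = [17/23 -28/69; -28/69 2039/207]
step 1: x' = [-4555/8437, -110017/75933], P' = [6276/8437 -4055/8437; -4055/8437 539354/75933]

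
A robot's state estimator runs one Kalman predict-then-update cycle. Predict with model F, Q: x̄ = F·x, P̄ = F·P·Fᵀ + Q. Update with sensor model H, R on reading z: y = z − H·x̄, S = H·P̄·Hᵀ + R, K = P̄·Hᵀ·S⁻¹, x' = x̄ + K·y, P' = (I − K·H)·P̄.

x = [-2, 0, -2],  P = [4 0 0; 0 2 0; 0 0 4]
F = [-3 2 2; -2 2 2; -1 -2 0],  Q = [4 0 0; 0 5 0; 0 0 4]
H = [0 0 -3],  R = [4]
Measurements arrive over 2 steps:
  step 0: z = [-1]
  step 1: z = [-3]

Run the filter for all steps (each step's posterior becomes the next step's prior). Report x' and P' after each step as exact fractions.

step 0: x' = [59/37, 0, 14/37], P' = [2332/37 48 4/37; 48 45 0; 4/37 0 16/37]
step 1: x' = [-51973/18293, -39978/18293, 18245/18293], P' = [1534204/18293 1091880/18293 3716/18293; 1091880/18293 914467/18293 774/18293; 3716/18293 774/18293 8122/18293]

step 0: x̄ = F·x = [2, 0, 2]
step 0: P̄ = F·P·Fᵀ + Q = [64 48 4; 48 45 0; 4 0 16]
step 0: y = z − H·x̄ = [5]
step 0: S = H·P̄·Hᵀ + R = [148]
step 0: K = P̄·Hᵀ·S⁻¹ = [-3/37; 0; -12/37]
step 0: x' = x̄ + K·y = [59/37, 0, 14/37]
step 0: P' = (I − K·H)·P̄ = [2332/37 48 4/37; 48 45 0; 4/37 0 16/37]
step 1: x̄ = F·x = [-149/37, -90/37, -59/37]
step 1: P̄ = F·P·Fᵀ + Q = [6500/37 2916/37 7432/37; 2916/37 1997/37 1548/37; 7432/37 1548/37 16244/37]
step 1: y = z − H·x̄ = [-288/37]
step 1: S = H·P̄·Hᵀ + R = [146344/37]
step 1: K = P̄·Hᵀ·S⁻¹ = [-2787/18293; -1161/36586; -12183/36586]
step 1: x' = x̄ + K·y = [-51973/18293, -39978/18293, 18245/18293]
step 1: P' = (I − K·H)·P̄ = [1534204/18293 1091880/18293 3716/18293; 1091880/18293 914467/18293 774/18293; 3716/18293 774/18293 8122/18293]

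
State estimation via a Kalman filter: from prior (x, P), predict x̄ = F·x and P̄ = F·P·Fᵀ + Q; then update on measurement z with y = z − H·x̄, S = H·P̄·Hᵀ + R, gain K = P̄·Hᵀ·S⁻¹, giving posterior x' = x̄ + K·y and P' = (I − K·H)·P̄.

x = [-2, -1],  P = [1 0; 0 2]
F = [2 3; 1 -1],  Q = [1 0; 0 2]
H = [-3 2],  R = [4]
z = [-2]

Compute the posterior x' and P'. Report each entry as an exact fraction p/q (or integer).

x' = [-112/93, -247/93]
P' = [488/279 578/279; 578/279 911/279]

x̄ = F·x = [-7, -1]
P̄ = F·P·Fᵀ + Q = [23 -4; -4 5]
y = z − H·x̄ = [-21]
S = H·P̄·Hᵀ + R = [279]
K = P̄·Hᵀ·S⁻¹ = [-77/279; 22/279]
x' = x̄ + K·y = [-112/93, -247/93]
P' = (I − K·H)·P̄ = [488/279 578/279; 578/279 911/279]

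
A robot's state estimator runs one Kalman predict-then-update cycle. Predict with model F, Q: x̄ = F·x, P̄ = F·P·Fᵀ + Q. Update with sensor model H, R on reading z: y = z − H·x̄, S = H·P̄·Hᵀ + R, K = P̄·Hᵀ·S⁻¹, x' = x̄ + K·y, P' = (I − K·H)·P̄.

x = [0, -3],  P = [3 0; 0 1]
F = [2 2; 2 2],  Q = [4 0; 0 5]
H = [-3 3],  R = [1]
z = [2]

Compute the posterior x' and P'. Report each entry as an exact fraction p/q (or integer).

x' = [-258/41, -231/41]
P' = [748/41 746/41; 746/41 1497/82]

x̄ = F·x = [-6, -6]
P̄ = F·P·Fᵀ + Q = [20 16; 16 21]
y = z − H·x̄ = [2]
S = H·P̄·Hᵀ + R = [82]
K = P̄·Hᵀ·S⁻¹ = [-6/41; 15/82]
x' = x̄ + K·y = [-258/41, -231/41]
P' = (I − K·H)·P̄ = [748/41 746/41; 746/41 1497/82]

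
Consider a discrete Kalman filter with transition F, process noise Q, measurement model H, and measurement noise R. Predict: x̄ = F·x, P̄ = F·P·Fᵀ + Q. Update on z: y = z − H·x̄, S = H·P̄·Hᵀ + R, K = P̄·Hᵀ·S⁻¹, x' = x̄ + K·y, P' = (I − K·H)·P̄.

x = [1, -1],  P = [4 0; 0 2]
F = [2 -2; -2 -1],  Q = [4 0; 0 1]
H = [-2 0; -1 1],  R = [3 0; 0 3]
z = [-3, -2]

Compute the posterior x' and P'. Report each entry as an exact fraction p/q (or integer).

x̄ = F·x = [4, -1]
P̄ = F·P·Fᵀ + Q = [28 -12; -12 19]
y = z − H·x̄ = [5, 3]
S = H·P̄·Hᵀ + R = [115 80; 80 74]
K = P̄·Hᵀ·S⁻¹ = [-472/1055 -12/211; -352/1055 329/422]
x' = x̄ + K·y = [336/211, -139/422]
P' = (I − K·H)·P̄ = [708/1055 528/1055; 528/1055 5991/2110]

x' = [336/211, -139/422]
P' = [708/1055 528/1055; 528/1055 5991/2110]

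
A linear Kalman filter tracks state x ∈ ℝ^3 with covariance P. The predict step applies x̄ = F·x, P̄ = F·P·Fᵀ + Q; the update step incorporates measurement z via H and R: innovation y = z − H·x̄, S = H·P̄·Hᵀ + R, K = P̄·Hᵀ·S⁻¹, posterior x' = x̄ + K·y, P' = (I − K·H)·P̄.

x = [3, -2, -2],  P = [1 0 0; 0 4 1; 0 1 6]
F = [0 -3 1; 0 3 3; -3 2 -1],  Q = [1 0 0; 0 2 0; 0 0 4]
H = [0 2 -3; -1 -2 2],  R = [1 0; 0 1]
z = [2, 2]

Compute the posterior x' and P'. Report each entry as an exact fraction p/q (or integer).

x̄ = F·x = [4, -12, -11]
P̄ = F·P·Fᵀ + Q = [37 -24 -25; -24 110 9; -25 9 31]
y = z − H·x̄ = [-7, 4]
S = H·P̄·Hᵀ + R = [612 -563; -563 534]
K = P̄·Hᵀ·S⁻¹ = [-7539/9839 -8667/9839; 2848/9839 -277/9839; -1203/9839 3/9839]
x' = x̄ + K·y = [57461/9839, -139112/9839, -99796/9839]
P' = (I − K·H)·P̄ = [229583/9839 -323835/9839 -213377/9839; -323835/9839 483320/9839 321264/9839; -213377/9839 321264/9839 214577/9839]

x' = [57461/9839, -139112/9839, -99796/9839]
P' = [229583/9839 -323835/9839 -213377/9839; -323835/9839 483320/9839 321264/9839; -213377/9839 321264/9839 214577/9839]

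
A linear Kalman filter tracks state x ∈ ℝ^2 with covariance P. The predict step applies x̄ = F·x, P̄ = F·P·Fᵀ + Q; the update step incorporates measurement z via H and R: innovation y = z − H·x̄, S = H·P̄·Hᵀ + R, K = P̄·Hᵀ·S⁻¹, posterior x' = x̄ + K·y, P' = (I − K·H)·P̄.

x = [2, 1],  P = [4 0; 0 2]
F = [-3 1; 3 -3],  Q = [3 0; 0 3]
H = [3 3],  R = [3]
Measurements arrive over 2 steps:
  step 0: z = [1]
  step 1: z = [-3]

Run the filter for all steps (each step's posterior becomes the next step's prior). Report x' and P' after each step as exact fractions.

step 0: x' = [-222/43, 234/43], P' = [1760/43 -1761/43; -1761/43 1776/43]
step 1: x' = [48375/22129, -70929/22129], P' = [916692/22129 -930681/22129; -930681/22129 952032/22129]

step 0: x̄ = F·x = [-5, 3]
step 0: P̄ = F·P·Fᵀ + Q = [41 -42; -42 57]
step 0: y = z − H·x̄ = [7]
step 0: S = H·P̄·Hᵀ + R = [129]
step 0: K = P̄·Hᵀ·S⁻¹ = [-1/43; 15/43]
step 0: x' = x̄ + K·y = [-222/43, 234/43]
step 0: P' = (I − K·H)·P̄ = [1760/43 -1761/43; -1761/43 1776/43]
step 1: x̄ = F·x = [900/43, -1368/43]
step 1: P̄ = F·P·Fᵀ + Q = [28311/43 -42300/43; -42300/43 63651/43]
step 1: y = z − H·x̄ = [1275/43]
step 1: S = H·P̄·Hᵀ + R = [66387/43]
step 1: K = P̄·Hᵀ·S⁻¹ = [-13989/22129; 21351/22129]
step 1: x' = x̄ + K·y = [48375/22129, -70929/22129]
step 1: P' = (I − K·H)·P̄ = [916692/22129 -930681/22129; -930681/22129 952032/22129]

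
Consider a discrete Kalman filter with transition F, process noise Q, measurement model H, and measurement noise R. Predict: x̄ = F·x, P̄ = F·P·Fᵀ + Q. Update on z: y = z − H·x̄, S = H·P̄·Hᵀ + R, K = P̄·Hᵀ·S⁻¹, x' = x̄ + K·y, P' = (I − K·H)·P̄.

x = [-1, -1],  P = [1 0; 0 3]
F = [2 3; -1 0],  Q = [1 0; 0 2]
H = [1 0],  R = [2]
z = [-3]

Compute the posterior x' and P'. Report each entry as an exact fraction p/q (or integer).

x' = [-53/17, 15/17]
P' = [32/17 -2/17; -2/17 49/17]

x̄ = F·x = [-5, 1]
P̄ = F·P·Fᵀ + Q = [32 -2; -2 3]
y = z − H·x̄ = [2]
S = H·P̄·Hᵀ + R = [34]
K = P̄·Hᵀ·S⁻¹ = [16/17; -1/17]
x' = x̄ + K·y = [-53/17, 15/17]
P' = (I − K·H)·P̄ = [32/17 -2/17; -2/17 49/17]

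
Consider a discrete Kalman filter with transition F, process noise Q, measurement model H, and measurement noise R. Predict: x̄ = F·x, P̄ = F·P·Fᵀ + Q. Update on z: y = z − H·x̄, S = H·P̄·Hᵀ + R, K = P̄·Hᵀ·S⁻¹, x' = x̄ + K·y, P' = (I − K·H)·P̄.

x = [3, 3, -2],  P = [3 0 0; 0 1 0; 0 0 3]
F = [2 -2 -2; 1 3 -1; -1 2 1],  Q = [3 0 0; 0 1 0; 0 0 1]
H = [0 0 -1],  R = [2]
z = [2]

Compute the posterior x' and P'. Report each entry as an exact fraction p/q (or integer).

x' = [100/13, 14, -20/13]
P' = [147/13 6 -32/13; 6 16 0; -32/13 0 22/13]

x̄ = F·x = [4, 14, 1]
P̄ = F·P·Fᵀ + Q = [31 6 -16; 6 16 0; -16 0 11]
y = z − H·x̄ = [3]
S = H·P̄·Hᵀ + R = [13]
K = P̄·Hᵀ·S⁻¹ = [16/13; 0; -11/13]
x' = x̄ + K·y = [100/13, 14, -20/13]
P' = (I − K·H)·P̄ = [147/13 6 -32/13; 6 16 0; -32/13 0 22/13]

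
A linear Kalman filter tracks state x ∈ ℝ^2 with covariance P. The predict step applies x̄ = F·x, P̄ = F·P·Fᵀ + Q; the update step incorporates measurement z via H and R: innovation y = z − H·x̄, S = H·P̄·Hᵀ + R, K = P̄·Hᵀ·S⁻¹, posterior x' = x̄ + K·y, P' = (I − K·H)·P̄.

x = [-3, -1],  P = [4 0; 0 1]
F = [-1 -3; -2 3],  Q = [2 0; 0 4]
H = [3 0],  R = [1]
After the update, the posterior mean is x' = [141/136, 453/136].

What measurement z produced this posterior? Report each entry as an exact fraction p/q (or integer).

z = [3]

x̄ = F·x = [6, 3]
P̄ = F·P·Fᵀ + Q = [15 -1; -1 29]
S = H·P̄·Hᵀ + R = [136]
K = P̄·Hᵀ·S⁻¹ = [45/136; -3/136]
x' − x̄ = [-675/136, 45/136] = K·y
y = (KᵀK)⁻¹·Kᵀ·(x' − x̄) = [-15]
z = y + H·x̄ = [-15] + [18] = [3]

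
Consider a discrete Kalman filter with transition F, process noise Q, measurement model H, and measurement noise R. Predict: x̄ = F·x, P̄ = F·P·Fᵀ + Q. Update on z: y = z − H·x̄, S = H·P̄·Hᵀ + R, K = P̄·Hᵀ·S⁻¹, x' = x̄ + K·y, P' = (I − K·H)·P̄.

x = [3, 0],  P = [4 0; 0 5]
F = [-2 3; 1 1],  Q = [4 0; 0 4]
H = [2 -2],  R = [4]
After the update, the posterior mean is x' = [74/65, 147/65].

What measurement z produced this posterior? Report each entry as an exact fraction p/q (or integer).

x̄ = F·x = [-6, 3]
P̄ = F·P·Fᵀ + Q = [65 7; 7 13]
S = H·P̄·Hᵀ + R = [260]
K = P̄·Hᵀ·S⁻¹ = [29/65; -3/65]
x' − x̄ = [464/65, -48/65] = K·y
y = (KᵀK)⁻¹·Kᵀ·(x' − x̄) = [16]
z = y + H·x̄ = [16] + [-18] = [-2]

z = [-2]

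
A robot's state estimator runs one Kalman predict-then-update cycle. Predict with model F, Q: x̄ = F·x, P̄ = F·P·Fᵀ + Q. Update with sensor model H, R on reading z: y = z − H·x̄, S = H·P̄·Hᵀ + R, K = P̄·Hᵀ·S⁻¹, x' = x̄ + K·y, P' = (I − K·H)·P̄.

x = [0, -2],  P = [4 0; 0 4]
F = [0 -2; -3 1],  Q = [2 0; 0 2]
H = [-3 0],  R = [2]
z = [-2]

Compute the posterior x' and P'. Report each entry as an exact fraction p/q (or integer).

x̄ = F·x = [4, -2]
P̄ = F·P·Fᵀ + Q = [18 -8; -8 42]
y = z − H·x̄ = [10]
S = H·P̄·Hᵀ + R = [164]
K = P̄·Hᵀ·S⁻¹ = [-27/82; 6/41]
x' = x̄ + K·y = [29/41, -22/41]
P' = (I − K·H)·P̄ = [9/41 -4/41; -4/41 1578/41]

x' = [29/41, -22/41]
P' = [9/41 -4/41; -4/41 1578/41]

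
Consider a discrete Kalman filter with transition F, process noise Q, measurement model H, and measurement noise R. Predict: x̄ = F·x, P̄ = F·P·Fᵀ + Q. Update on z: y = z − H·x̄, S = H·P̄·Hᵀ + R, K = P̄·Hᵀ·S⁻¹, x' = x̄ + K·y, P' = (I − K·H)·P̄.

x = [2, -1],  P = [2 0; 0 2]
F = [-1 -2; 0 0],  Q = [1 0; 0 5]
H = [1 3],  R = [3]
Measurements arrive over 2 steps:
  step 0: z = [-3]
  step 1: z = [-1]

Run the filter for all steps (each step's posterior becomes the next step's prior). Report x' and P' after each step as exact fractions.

step 0: x̄ = F·x = [0, 0]
step 0: P̄ = F·P·Fᵀ + Q = [11 0; 0 5]
step 0: y = z − H·x̄ = [-3]
step 0: S = H·P̄·Hᵀ + R = [59]
step 0: K = P̄·Hᵀ·S⁻¹ = [11/59; 15/59]
step 0: x' = x̄ + K·y = [-33/59, -45/59]
step 0: P' = (I − K·H)·P̄ = [528/59 -165/59; -165/59 70/59]
step 1: x̄ = F·x = [123/59, 0]
step 1: P̄ = F·P·Fᵀ + Q = [207/59 0; 0 5]
step 1: y = z − H·x̄ = [-182/59]
step 1: S = H·P̄·Hᵀ + R = [3039/59]
step 1: K = P̄·Hᵀ·S⁻¹ = [69/1013; 295/1013]
step 1: x' = x̄ + K·y = [1899/1013, -910/1013]
step 1: P' = (I − K·H)·P̄ = [3312/1013 -1035/1013; -1035/1013 640/1013]

step 0: x' = [-33/59, -45/59], P' = [528/59 -165/59; -165/59 70/59]
step 1: x' = [1899/1013, -910/1013], P' = [3312/1013 -1035/1013; -1035/1013 640/1013]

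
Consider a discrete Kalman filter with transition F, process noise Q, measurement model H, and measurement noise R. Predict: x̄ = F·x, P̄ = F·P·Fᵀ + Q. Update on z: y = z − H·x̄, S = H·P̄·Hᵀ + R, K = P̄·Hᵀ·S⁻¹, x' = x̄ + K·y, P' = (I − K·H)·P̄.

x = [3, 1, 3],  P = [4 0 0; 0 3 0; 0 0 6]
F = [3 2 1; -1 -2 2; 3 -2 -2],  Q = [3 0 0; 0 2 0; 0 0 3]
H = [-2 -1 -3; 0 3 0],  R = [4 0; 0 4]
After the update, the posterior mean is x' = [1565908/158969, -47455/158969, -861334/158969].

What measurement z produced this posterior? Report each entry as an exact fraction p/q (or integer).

z = [-3, -1]

x̄ = F·x = [14, 1, 1]
P̄ = F·P·Fᵀ + Q = [57 -12 12; -12 42 -24; 12 -24 75]
S = H·P̄·Hᵀ + R = [901 162; 162 382]
K = P̄·Hᵀ·S⁻¹ = [-23442/158969 -5040/158969; 108/158969 52389/158969; -37143/158969 -14211/158969]
x' − x̄ = [-659658/158969, -206424/158969, -1020303/158969] = K·y
y = (KᵀK)⁻¹·Kᵀ·(x' − x̄) = [29, -4]
z = y + H·x̄ = [29, -4] + [-32, 3] = [-3, -1]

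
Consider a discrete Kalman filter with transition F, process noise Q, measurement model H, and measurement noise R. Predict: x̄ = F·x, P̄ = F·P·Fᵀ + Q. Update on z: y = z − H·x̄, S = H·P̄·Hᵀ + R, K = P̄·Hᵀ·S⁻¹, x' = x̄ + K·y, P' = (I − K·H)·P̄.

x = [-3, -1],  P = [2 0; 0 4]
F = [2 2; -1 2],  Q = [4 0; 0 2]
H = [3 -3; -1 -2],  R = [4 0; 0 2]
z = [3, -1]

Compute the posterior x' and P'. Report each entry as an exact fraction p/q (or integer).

x̄ = F·x = [-8, 1]
P̄ = F·P·Fᵀ + Q = [28 12; 12 20]
y = z − H·x̄ = [30, -7]
S = H·P̄·Hᵀ + R = [220 0; 0 158]
K = P̄·Hᵀ·S⁻¹ = [12/55 -26/79; -6/55 -26/79]
x' = x̄ + K·y = [738/869, 27/869]
P' = (I − K·H)·P̄ = [1796/4345 532/4345; 532/4345 1164/4345]

x' = [738/869, 27/869]
P' = [1796/4345 532/4345; 532/4345 1164/4345]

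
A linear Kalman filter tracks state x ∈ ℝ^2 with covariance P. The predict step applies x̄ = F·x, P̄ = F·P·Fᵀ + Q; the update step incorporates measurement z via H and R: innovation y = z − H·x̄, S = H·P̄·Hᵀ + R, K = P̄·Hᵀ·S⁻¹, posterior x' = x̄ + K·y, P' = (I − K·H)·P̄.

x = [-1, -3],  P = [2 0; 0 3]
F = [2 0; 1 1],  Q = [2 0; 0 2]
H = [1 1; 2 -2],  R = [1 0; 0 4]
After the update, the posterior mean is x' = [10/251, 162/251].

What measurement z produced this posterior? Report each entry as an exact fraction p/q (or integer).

x̄ = F·x = [-2, -4]
P̄ = F·P·Fᵀ + Q = [10 4; 4 7]
S = H·P̄·Hᵀ + R = [26 6; 6 40]
K = P̄·Hᵀ·S⁻¹ = [122/251 57/251; 119/251 -111/502]
x' − x̄ = [512/251, 1166/251] = K·y
y = (KᵀK)⁻¹·Kᵀ·(x' − x̄) = [7, -6]
z = y + H·x̄ = [7, -6] + [-6, 4] = [1, -2]

z = [1, -2]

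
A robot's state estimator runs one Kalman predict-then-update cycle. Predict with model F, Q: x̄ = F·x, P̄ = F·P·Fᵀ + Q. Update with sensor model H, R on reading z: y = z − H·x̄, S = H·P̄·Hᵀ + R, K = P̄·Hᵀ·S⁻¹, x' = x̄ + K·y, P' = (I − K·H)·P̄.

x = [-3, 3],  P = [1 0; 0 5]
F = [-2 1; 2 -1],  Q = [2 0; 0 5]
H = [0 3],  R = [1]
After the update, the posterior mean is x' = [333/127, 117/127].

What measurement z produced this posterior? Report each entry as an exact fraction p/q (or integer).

x̄ = F·x = [9, -9]
P̄ = F·P·Fᵀ + Q = [11 -9; -9 14]
S = H·P̄·Hᵀ + R = [127]
K = P̄·Hᵀ·S⁻¹ = [-27/127; 42/127]
x' − x̄ = [-810/127, 1260/127] = K·y
y = (KᵀK)⁻¹·Kᵀ·(x' − x̄) = [30]
z = y + H·x̄ = [30] + [-27] = [3]

z = [3]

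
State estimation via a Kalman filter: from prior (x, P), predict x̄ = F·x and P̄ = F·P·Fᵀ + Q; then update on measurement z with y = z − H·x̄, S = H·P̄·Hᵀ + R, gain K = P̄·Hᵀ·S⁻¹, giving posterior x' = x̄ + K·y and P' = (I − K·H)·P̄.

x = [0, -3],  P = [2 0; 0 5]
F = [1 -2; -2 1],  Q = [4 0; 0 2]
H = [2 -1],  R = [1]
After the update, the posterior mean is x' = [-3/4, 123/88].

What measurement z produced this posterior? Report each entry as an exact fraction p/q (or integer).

z = [-3]

x̄ = F·x = [6, -3]
P̄ = F·P·Fᵀ + Q = [26 -14; -14 15]
S = H·P̄·Hᵀ + R = [176]
K = P̄·Hᵀ·S⁻¹ = [3/8; -43/176]
x' − x̄ = [-27/4, 387/88] = K·y
y = (KᵀK)⁻¹·Kᵀ·(x' − x̄) = [-18]
z = y + H·x̄ = [-18] + [15] = [-3]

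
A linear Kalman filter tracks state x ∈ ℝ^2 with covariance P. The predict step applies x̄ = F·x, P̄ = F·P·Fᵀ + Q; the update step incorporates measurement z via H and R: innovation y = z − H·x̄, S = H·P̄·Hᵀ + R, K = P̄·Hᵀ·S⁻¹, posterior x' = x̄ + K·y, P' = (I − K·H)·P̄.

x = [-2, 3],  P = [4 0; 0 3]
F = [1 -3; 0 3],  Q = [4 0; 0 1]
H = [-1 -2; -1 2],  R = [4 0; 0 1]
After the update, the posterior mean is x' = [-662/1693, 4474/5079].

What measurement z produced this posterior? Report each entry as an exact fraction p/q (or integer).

x̄ = F·x = [-11, 9]
P̄ = F·P·Fᵀ + Q = [35 -27; -27 28]
S = H·P̄·Hᵀ + R = [43 -77; -77 256]
K = P̄·Hᵀ·S⁻¹ = [-663/1693 -788/1693; -1033/5079 1336/5079]
x' − x̄ = [17961/1693, -41237/5079] = K·y
y = (KᵀK)⁻¹·Kᵀ·(x' − x̄) = [5, -27]
z = y + H·x̄ = [5, -27] + [-7, 29] = [-2, 2]

z = [-2, 2]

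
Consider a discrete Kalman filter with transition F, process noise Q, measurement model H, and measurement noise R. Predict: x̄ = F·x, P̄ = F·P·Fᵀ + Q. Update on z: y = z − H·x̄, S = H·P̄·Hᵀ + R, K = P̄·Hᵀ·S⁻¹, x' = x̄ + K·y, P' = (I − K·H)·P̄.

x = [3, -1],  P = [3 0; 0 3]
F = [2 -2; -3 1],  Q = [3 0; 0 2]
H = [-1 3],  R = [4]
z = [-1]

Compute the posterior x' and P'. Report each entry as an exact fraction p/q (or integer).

x' = [41/463, -190/463]
P' = [2700/463 768/463; 768/463 416/463]

x̄ = F·x = [8, -10]
P̄ = F·P·Fᵀ + Q = [27 -24; -24 32]
y = z − H·x̄ = [37]
S = H·P̄·Hᵀ + R = [463]
K = P̄·Hᵀ·S⁻¹ = [-99/463; 120/463]
x' = x̄ + K·y = [41/463, -190/463]
P' = (I − K·H)·P̄ = [2700/463 768/463; 768/463 416/463]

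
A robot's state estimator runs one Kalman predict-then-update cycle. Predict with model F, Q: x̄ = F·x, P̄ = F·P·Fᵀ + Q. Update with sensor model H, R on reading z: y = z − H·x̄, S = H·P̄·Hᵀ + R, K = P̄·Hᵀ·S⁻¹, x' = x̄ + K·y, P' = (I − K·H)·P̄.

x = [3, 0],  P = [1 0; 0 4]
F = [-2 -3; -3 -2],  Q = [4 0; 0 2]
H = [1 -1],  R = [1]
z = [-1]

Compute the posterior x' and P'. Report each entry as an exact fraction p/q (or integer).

x̄ = F·x = [-6, -9]
P̄ = F·P·Fᵀ + Q = [44 30; 30 27]
y = z − H·x̄ = [-4]
S = H·P̄·Hᵀ + R = [12]
K = P̄·Hᵀ·S⁻¹ = [7/6; 1/4]
x' = x̄ + K·y = [-32/3, -10]
P' = (I − K·H)·P̄ = [83/3 53/2; 53/2 105/4]

x' = [-32/3, -10]
P' = [83/3 53/2; 53/2 105/4]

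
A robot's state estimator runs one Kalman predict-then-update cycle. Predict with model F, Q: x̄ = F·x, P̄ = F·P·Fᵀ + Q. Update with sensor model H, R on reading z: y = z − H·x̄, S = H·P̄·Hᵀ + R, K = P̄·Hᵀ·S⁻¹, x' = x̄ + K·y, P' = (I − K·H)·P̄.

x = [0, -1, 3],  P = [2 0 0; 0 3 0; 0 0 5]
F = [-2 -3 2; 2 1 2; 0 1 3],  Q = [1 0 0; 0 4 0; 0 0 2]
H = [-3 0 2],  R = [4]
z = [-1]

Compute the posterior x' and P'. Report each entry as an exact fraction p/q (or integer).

x̄ = F·x = [9, 5, 8]
P̄ = F·P·Fᵀ + Q = [56 3 21; 3 35 33; 21 33 50]
y = z − H·x̄ = [10]
S = H·P̄·Hᵀ + R = [456]
K = P̄·Hᵀ·S⁻¹ = [-21/76; 1/8; 37/456]
x' = x̄ + K·y = [237/38, 25/4, 2009/228]
P' = (I − K·H)·P̄ = [805/38 75/4 2373/76; 75/4 223/8 227/8; 2373/76 227/8 21431/456]

x' = [237/38, 25/4, 2009/228]
P' = [805/38 75/4 2373/76; 75/4 223/8 227/8; 2373/76 227/8 21431/456]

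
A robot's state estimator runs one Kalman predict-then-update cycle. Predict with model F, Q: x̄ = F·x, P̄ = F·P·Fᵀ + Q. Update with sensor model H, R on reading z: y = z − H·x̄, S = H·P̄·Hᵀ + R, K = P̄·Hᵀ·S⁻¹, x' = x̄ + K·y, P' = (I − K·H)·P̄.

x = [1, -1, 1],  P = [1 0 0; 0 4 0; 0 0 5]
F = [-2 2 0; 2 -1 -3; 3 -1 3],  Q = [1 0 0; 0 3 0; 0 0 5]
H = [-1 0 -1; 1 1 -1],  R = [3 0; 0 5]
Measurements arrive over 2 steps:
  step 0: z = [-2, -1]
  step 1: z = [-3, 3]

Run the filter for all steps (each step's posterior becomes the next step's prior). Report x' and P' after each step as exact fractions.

step 0: x' = [-189/250, 4021/2500, 11767/5000], P' = [172/25 -1204/125 -1183/250; -1204/125 22231/1250 19187/2500; -1183/250 19187/2500 25949/5000]
step 1: x' = [118312531/18684070, -132527611/18684070, -11785265/3736814], P' = [544943679/37368140 -825302399/37368140 -80950857/7473628; -825302399/37368140 1405981259/37368140 130523125/7473628; -80950857/7473628 130523125/7473628 74479503/7473628]

step 0: x̄ = F·x = [-4, 0, 7]
step 0: P̄ = F·P·Fᵀ + Q = [21 -12 -14; -12 56 -35; -14 -35 63]
step 0: y = z − H·x̄ = [1, 10]
step 0: S = H·P̄·Hᵀ + R = [59 89; 89 219]
step 0: K = P̄·Hᵀ·S⁻¹ = [-179/250 99/250; 1631/2500 239/2500; -763/5000 -2247/5000]
step 0: x' = x̄ + K·y = [-189/250, 4021/2500, 11767/5000]
step 0: P' = (I − K·H)·P̄ = [172/25 -1204/125 -1183/250; -1204/125 22231/1250 19187/2500; -1183/250 19187/2500 25949/5000]
step 1: x̄ = F·x = [5911/1250, -50903/5000, 15919/5000]
step 1: P̄ = F·P·Fᵀ + Q = [110447/625 -244153/1250 -99331/1250; -244153/1250 1181869/5000 373563/5000; -99331/1250 373563/5000 289901/5000]
step 1: y = z − H·x̄ = [24563/5000, 29089/2500]
step 1: S = H·P̄·Hᵀ + R = [393829/5000 4687/2500; 4687/2500 118661/1250]
step 1: K = P̄·Hᵀ·S⁻¹ = [-23364899/18684070 24879113/37368140; 28781129/18684070 -14387353/37368140; 1078559/3736814 -4981447/7473628]
step 1: x' = x̄ + K·y = [118312531/18684070, -132527611/18684070, -11785265/3736814]
step 1: P' = (I − K·H)·P̄ = [544943679/37368140 -825302399/37368140 -80950857/7473628; -825302399/37368140 1405981259/37368140 130523125/7473628; -80950857/7473628 130523125/7473628 74479503/7473628]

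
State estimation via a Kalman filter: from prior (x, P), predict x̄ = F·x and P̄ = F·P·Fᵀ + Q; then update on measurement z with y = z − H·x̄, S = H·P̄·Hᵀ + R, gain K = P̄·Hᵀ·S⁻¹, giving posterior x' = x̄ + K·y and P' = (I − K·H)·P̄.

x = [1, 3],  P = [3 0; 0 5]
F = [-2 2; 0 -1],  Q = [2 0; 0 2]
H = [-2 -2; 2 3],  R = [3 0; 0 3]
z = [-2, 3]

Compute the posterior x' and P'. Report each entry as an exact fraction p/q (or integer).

x̄ = F·x = [4, -3]
P̄ = F·P·Fᵀ + Q = [34 -10; -10 7]
y = z − H·x̄ = [0, 4]
S = H·P̄·Hᵀ + R = [87 -78; -78 82]
K = P̄·Hᵀ·S⁻¹ = [-162/175 -73/175; 19/35 37/70]
x' = x̄ + K·y = [408/175, -31/35]
P' = (I − K·H)·P̄ = [948/175 -141/35; -141/35 45/14]

x' = [408/175, -31/35]
P' = [948/175 -141/35; -141/35 45/14]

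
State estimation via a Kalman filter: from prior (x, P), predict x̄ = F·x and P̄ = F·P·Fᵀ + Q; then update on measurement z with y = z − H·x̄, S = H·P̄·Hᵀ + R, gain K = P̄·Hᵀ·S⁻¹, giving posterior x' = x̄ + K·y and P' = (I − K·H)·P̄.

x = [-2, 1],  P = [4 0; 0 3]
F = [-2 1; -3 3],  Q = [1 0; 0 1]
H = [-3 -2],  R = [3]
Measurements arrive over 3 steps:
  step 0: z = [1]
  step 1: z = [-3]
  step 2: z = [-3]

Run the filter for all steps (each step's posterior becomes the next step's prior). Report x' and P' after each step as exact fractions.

step 0: x' = [-109/835, -203/835], P' = [824/835 -1047/835; -1047/835 1911/835]
step 1: x' = [265947/512959, 365982/512959], P' = [266082/512959 -292788/512959; -292788/512959 662520/512959]
step 2: x' = [2124933/32685896, 113526309/81714740], P' = [16948541/32685896 -9310731/16342948; -9310731/16342948 52517199/40857370]

step 0: x̄ = F·x = [5, 9]
step 0: P̄ = F·P·Fᵀ + Q = [20 33; 33 64]
step 0: y = z − H·x̄ = [34]
step 0: S = H·P̄·Hᵀ + R = [835]
step 0: K = P̄·Hᵀ·S⁻¹ = [-126/835; -227/835]
step 0: x' = x̄ + K·y = [-109/835, -203/835]
step 0: P' = (I − K·H)·P̄ = [824/835 -1047/835; -1047/835 1911/835]
step 1: x̄ = F·x = [3/167, -282/835]
step 1: P̄ = F·P·Fᵀ + Q = [2046/167 4020/167; 4020/167 44296/835]
step 1: y = z − H·x̄ = [-3024/835]
step 1: S = H·P̄·Hᵀ + R = [512959/835]
step 1: K = P̄·Hᵀ·S⁻¹ = [-70890/512959; -148892/512959]
step 1: x' = x̄ + K·y = [265947/512959, 365982/512959]
step 1: P' = (I − K·H)·P̄ = [266082/512959 -292788/512959; -292788/512959 662520/512959]
step 2: x̄ = F·x = [-165912/512959, 300105/512959]
step 2: P̄ = F·P·Fᵀ + Q = [3410959/512959 6219144/512959; 6219144/512959 14140561/512959]
step 2: y = z − H·x̄ = [-1436403/512959]
step 2: S = H·P̄·Hᵀ + R = [163429480/512959]
step 2: K = P̄·Hᵀ·S⁻¹ = [-4534233/32685896; -23469277/81714740]
step 2: x' = x̄ + K·y = [2124933/32685896, 113526309/81714740]
step 2: P' = (I − K·H)·P̄ = [16948541/32685896 -9310731/16342948; -9310731/16342948 52517199/40857370]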